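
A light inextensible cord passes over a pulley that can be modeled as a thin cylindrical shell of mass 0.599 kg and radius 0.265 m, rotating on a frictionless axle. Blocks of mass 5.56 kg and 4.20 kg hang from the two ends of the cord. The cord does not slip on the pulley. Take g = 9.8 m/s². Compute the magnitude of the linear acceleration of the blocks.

a ≈ 1.29 m/s²

I = MR² = (0.599)(0.265)² = 0.04206 kg·m².
Heavier block: m₁g − T₁ = m₁a. Lighter block: T₂ − m₂g = m₂a.
Pulley: (T₁ − T₂)R = Iα = I(a/R), so T₁ − T₂ = (I/R²)a = 1·M_p a = 0.5990·a.
Adding the three: (m₁ − m₂)g = (m₁ + m₂ + 0.5990)a, so a = (5.56 − 4.20)(9.8)/(5.56 + 4.20 + 0.5990) = 1.287 m/s².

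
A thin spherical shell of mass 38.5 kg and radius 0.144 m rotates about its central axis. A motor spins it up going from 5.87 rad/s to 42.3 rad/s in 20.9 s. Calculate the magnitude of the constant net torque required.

I = (2/3)MR² = (2/3)(38.5)(0.144)² = 0.5322 kg·m².
α = Δω/Δt = (42.3 − 5.87)/20.9 = 1.743 rad/s².
τ = Iα = (0.5322)(1.743) = 0.9277 N·m.

τ ≈ 0.928 N·m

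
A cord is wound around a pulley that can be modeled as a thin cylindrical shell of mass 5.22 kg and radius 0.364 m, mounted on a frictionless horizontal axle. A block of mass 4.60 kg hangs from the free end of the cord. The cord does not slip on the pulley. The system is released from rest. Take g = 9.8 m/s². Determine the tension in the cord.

I = MR² = (5.22)(0.364)² = 0.6916 kg·m².
Block: mg − T = ma. Pulley: TR = Iα. No-slip: a = αR, so T = (I/R²)a = 5.220·a.
Then mg = (m + 5.220)a, so a = (4.60)(9.8)/(4.60 + 5.220) = 4.591 m/s².
T = 5.220·a = 23.96 N.

T ≈ 24.0 N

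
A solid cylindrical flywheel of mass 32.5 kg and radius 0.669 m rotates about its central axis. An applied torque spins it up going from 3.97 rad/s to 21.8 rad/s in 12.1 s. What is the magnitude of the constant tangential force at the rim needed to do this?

F ≈ 16.0 N

I = ½MR² = (1/2)(32.5)(0.669)² = 7.273 kg·m².
α = Δω/Δt = (21.8 − 3.97)/12.1 = 1.474 rad/s².
The required torque is τ = Iα = (7.273)(1.474) = 10.72 N·m.
A tangential force at the rim gives τ = FR, so F = τ/R = 10.72/0.669 = 16.02 N.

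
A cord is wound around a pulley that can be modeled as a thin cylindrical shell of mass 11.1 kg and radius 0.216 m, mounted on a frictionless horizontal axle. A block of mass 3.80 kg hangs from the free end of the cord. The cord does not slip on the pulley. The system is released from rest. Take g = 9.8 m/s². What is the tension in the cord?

T ≈ 27.7 N

I = MR² = (11.1)(0.216)² = 0.5179 kg·m².
Block: mg − T = ma. Pulley: TR = Iα. No-slip: a = αR, so T = (I/R²)a = 11.10·a.
Then mg = (m + 11.10)a, so a = (3.80)(9.8)/(3.80 + 11.10) = 2.499 m/s².
T = 11.10·a = 27.74 N.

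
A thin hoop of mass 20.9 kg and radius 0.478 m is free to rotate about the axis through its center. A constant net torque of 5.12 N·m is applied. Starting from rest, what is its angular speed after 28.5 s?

I = MR² = (20.9)(0.478)² = 4.775 kg·m².
α = τ/I = 5.12/4.775 = 1.072 rad/s².
ω = ω₀ + αt = 0 + (1.072)(28.5) = 30.56 rad/s.

ω ≈ 30.6 rad/s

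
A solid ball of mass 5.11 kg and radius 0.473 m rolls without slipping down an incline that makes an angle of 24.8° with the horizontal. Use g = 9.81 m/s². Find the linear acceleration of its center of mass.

Translation along the incline: Mg sinθ − f = Ma.
Rotation about the center: fR = Iα with I = (2/5)MR². No-slip gives a = αR, so f = (I/R²)a = (2/5)M a.
Substituting: Mg sinθ = (1 + 0.4000)Ma, so a = g sinθ/(1 + 0.4000) = (9.81) sin 24.8° / 1.400 = 2.939 m/s².

a ≈ 2.94 m/s²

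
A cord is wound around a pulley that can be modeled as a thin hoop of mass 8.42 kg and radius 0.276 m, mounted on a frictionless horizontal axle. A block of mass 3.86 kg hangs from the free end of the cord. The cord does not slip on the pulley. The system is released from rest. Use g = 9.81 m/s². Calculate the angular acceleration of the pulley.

α ≈ 11.2 rad/s²

I = MR² = (8.42)(0.276)² = 0.6414 kg·m².
Block: mg − T = ma. Pulley: TR = Iα. No-slip: a = αR, so T = (I/R²)a = 8.420·a.
Then mg = (m + 8.420)a, so a = (3.86)(9.81)/(3.86 + 8.420) = 3.084 m/s².
α = a/R = 3.084/0.276 = 11.17 rad/s².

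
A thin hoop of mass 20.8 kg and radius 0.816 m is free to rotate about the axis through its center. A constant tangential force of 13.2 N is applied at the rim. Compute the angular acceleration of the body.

I = MR² = (20.8)(0.816)² = 13.85 kg·m².
τ = F R = (13.2)(0.816) = 10.77 N·m.
From τ = Iα: α = 10.77/13.85 = 0.7777 rad/s².

α ≈ 0.778 rad/s²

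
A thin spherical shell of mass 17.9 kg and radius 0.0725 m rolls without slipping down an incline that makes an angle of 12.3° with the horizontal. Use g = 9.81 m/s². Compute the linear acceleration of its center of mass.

Translation along the incline: Mg sinθ − f = Ma.
Rotation about the center: fR = Iα with I = (2/3)MR². No-slip gives a = αR, so f = (I/R²)a = (2/3)M a.
Substituting: Mg sinθ = (1 + 0.6667)Ma, so a = g sinθ/(1 + 0.6667) = (9.81) sin 12.3° / 1.667 = 1.254 m/s².

a ≈ 1.25 m/s²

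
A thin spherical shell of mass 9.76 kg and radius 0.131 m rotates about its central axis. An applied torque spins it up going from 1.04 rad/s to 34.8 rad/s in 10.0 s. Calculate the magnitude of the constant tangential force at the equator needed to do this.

I = (2/3)MR² = (2/3)(9.76)(0.131)² = 0.1117 kg·m².
α = Δω/Δt = (34.8 − 1.04)/10.0 = 3.376 rad/s².
The required torque is τ = Iα = (0.1117)(3.376) = 0.3770 N·m.
A tangential force at the equator gives τ = FR, so F = τ/R = 0.3770/0.131 = 2.878 N.

F ≈ 2.88 N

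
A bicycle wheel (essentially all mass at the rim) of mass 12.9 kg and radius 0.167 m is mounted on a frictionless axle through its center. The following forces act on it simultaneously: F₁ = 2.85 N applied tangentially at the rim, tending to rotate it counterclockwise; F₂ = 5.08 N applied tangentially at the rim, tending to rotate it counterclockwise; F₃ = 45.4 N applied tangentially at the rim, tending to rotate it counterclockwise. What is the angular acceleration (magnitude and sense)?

I = MR² = (12.9)(0.167)² = 0.3598 kg·m².
Taking counterclockwise as positive: τ₁ = +(2.85)(0.167) = +0.4760 N·m; τ₂ = +(5.08)(0.167) = +0.8484 N·m; τ₃ = +(45.4)(0.167) = +7.582 N·m.
Net torque τ = 8.906 N·m.
α = τ/I = 8.906/0.3598 = 24.76 rad/s².

α ≈ 24.8 rad/s², counterclockwise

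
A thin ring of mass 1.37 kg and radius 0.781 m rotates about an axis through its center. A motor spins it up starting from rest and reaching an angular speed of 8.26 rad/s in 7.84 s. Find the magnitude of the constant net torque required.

I = MR² = (1.37)(0.781)² = 0.8356 kg·m².
α = Δω/Δt = (8.26 − 0)/7.84 = 1.054 rad/s².
τ = Iα = (0.8356)(1.054) = 0.8804 N·m.

τ ≈ 0.880 N·m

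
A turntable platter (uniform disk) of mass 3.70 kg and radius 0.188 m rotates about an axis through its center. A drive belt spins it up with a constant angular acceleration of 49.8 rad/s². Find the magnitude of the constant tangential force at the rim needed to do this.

F ≈ 17.3 N

I = ½MR² = (1/2)(3.70)(0.188)² = 0.06539 kg·m².
The required torque is τ = Iα = (0.06539)(49.80) = 3.256 N·m.
A tangential force at the rim gives τ = FR, so F = τ/R = 3.256/0.188 = 17.32 N.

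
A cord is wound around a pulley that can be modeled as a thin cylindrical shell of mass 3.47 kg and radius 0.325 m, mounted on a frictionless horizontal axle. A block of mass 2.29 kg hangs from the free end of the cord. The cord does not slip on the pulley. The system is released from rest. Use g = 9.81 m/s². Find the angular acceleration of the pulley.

α ≈ 12.0 rad/s²

I = MR² = (3.47)(0.325)² = 0.3665 kg·m².
Block: mg − T = ma. Pulley: TR = Iα. No-slip: a = αR, so T = (I/R²)a = 3.470·a.
Then mg = (m + 3.470)a, so a = (2.29)(9.81)/(2.29 + 3.470) = 3.900 m/s².
α = a/R = 3.900/0.325 = 12.00 rad/s².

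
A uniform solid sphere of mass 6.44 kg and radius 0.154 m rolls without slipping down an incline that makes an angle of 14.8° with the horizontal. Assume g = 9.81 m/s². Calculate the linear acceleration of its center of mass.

Translation along the incline: Mg sinθ − f = Ma.
Rotation about the center: fR = Iα with I = (2/5)MR². No-slip gives a = αR, so f = (I/R²)a = (2/5)M a.
Substituting: Mg sinθ = (1 + 0.4000)Ma, so a = g sinθ/(1 + 0.4000) = (9.81) sin 14.8° / 1.400 = 1.790 m/s².

a ≈ 1.79 m/s²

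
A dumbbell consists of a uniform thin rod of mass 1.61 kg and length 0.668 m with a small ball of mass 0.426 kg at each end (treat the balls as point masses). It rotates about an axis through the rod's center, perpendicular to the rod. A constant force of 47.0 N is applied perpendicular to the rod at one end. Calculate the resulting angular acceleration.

α ≈ 101 rad/s²

I_rod = (1/12)ML² = (1/12)(1.61)(0.668)² = 0.05987 kg·m².
I_balls = 2·m·(L/2)² = 2(0.426)(0.3340)² = 0.09505 kg·m².
Total I = 0.1549 kg·m².
τ = F·(L/2) = (47.0)(0.334) = 15.70 N·m.
α = τ/I = 15.70/0.1549 = 101.3 rad/s².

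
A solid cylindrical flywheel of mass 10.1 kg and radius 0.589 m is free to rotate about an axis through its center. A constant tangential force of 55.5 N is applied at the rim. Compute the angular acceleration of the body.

α ≈ 18.7 rad/s²

I = ½MR² = (1/2)(10.1)(0.589)² = 1.752 kg·m².
τ = F R = (55.5)(0.589) = 32.69 N·m.
From τ = Iα: α = 32.69/1.752 = 18.66 rad/s².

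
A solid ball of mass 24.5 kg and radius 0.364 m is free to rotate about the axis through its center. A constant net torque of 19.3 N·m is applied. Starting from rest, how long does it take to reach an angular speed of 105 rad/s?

I = (2/5)MR² = (2/5)(24.5)(0.364)² = 1.298 kg·m².
α = τ/I = 19.3/1.298 = 14.86 rad/s².
ω = αt ⇒ t = ω/α = 105/14.86 = 7.064 s.

t ≈ 7.06 s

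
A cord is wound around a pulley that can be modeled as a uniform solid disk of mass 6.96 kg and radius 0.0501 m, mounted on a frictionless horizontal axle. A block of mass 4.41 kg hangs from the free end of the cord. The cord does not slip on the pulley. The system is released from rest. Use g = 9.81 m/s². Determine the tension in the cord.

T ≈ 19.1 N

I = ½MR² = (1/2)(6.96)(0.0501)² = 0.008735 kg·m².
Block: mg − T = ma. Pulley: TR = Iα. No-slip: a = αR, so T = (I/R²)a = 3.480·a.
Then mg = (m + 3.480)a, so a = (4.41)(9.81)/(4.41 + 3.480) = 5.483 m/s².
T = 3.480·a = 19.08 N.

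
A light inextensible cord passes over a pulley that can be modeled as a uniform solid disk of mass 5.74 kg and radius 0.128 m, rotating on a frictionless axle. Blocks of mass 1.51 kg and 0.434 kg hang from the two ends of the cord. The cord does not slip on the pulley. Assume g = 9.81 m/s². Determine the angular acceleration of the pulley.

I = ½MR² = (1/2)(5.74)(0.128)² = 0.04702 kg·m².
Heavier block: m₁g − T₁ = m₁a. Lighter block: T₂ − m₂g = m₂a.
Pulley: (T₁ − T₂)R = Iα = I(a/R), so T₁ − T₂ = (I/R²)a = (1/2)M_p a = 2.870·a.
Adding the three: (m₁ − m₂)g = (m₁ + m₂ + 2.870)a, so a = (1.51 − 0.434)(9.81)/(1.51 + 0.434 + 2.870) = 2.193 m/s².
α = a/R = 2.193/0.128 = 17.13 rad/s².

α ≈ 17.1 rad/s²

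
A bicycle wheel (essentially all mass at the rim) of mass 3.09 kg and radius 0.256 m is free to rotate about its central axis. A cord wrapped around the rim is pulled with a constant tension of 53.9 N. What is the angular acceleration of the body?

I = MR² = (3.09)(0.256)² = 0.2025 kg·m².
τ = F R = (53.9)(0.256) = 13.80 N·m.
Newton's second law for rotation, τ = Iα, gives α = τ/I = 13.80/0.2025 = 68.14 rad/s².

α ≈ 68.1 rad/s²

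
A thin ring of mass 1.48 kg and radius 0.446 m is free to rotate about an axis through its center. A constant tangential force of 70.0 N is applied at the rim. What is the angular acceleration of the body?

I = MR² = (1.48)(0.446)² = 0.2944 kg·m².
τ = F R = (70.0)(0.446) = 31.22 N·m.
From τ = Iα: α = 31.22/0.2944 = 106.0 rad/s².

α ≈ 106 rad/s²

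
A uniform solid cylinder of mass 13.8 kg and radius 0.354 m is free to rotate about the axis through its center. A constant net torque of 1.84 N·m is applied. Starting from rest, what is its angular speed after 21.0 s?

ω ≈ 44.7 rad/s

I = ½MR² = (1/2)(13.8)(0.354)² = 0.8647 kg·m².
α = τ/I = 1.84/0.8647 = 2.128 rad/s².
ω = ω₀ + αt = 0 + (2.128)(21.0) = 44.69 rad/s.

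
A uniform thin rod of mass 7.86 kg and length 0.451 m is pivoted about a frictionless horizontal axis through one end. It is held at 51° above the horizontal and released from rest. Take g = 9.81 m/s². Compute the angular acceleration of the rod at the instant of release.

α ≈ 20.5 rad/s²

About the pivot, I = (1/3)ML² = (1/3)(7.86)(0.451)² = 0.5329 kg·m².
The weight acts at the center, a distance L/2 = 0.2255 m from the pivot; τ = Mg(L/2) cos 51° = 10.94 N·m.
α = τ/I = 10.94/0.5329 = 20.53 rad/s².
(Equivalently α = (3g/(2L)) cos 51° = 20.53 rad/s².)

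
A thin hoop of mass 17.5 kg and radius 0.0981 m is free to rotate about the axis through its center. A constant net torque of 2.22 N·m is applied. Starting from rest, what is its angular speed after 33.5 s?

ω ≈ 442 rad/s

I = MR² = (17.5)(0.0981)² = 0.1684 kg·m².
α = τ/I = 2.22/0.1684 = 13.18 rad/s².
ω = ω₀ + αt = 0 + (13.18)(33.5) = 441.6 rad/s.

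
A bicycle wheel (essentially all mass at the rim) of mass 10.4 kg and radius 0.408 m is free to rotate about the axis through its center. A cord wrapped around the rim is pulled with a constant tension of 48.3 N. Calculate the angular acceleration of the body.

I = MR² = (10.4)(0.408)² = 1.731 kg·m².
τ = F R = (48.3)(0.408) = 19.71 N·m.
From τ = Iα: α = 19.71/1.731 = 11.38 rad/s².

α ≈ 11.4 rad/s²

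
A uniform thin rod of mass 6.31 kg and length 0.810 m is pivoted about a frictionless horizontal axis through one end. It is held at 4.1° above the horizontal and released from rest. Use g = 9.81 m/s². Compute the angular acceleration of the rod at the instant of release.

About the pivot, I = (1/3)ML² = (1/3)(6.31)(0.810)² = 1.380 kg·m².
The weight acts at the center, a distance L/2 = 0.4050 m from the pivot; τ = Mg(L/2) cos 4.1° = 25.01 N·m.
α = τ/I = 25.01/1.380 = 18.12 rad/s².
(Equivalently α = (3g/(2L)) cos 4.1° = 18.12 rad/s².)

α ≈ 18.1 rad/s²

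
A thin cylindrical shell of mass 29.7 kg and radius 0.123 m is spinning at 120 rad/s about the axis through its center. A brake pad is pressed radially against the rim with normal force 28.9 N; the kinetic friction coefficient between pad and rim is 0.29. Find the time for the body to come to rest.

I = MR² = (29.7)(0.123)² = 0.4493 kg·m².
Friction force f = μN = (0.29)(28.9) = 8.381 N at the rim; torque magnitude τ = fR = 1.031 N·m, opposing ω.
|α| = τ/I = 1.031/0.4493 = 2.294 rad/s² (deceleration).
0 = ω₀ − |α|t ⇒ t = ω₀/|α| = 120/2.294 = 52.31 s.

t ≈ 52.3 s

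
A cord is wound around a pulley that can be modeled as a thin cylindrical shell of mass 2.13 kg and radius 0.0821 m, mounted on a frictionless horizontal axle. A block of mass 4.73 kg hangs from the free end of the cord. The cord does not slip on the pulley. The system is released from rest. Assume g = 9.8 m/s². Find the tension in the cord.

I = MR² = (2.13)(0.0821)² = 0.01436 kg·m².
Block: mg − T = ma. Pulley: TR = Iα. No-slip: a = αR, so T = (I/R²)a = 2.130·a.
Then mg = (m + 2.130)a, so a = (4.73)(9.8)/(4.73 + 2.130) = 6.757 m/s².
T = 2.130·a = 14.39 N.

T ≈ 14.4 N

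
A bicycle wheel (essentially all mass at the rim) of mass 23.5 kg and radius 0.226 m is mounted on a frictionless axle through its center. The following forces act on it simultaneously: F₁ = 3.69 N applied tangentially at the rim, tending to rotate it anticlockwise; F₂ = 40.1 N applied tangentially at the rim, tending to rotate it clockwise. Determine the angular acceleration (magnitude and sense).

α ≈ 6.86 rad/s², clockwise

I = MR² = (23.5)(0.226)² = 1.200 kg·m².
Taking anticlockwise as positive: τ₁ = +(3.69)(0.226) = +0.8339 N·m; τ₂ = −(40.1)(0.226) = −9.063 N·m.
Net torque τ = -8.229 N·m.
α = τ/I = -8.229/1.200 = -6.856 rad/s².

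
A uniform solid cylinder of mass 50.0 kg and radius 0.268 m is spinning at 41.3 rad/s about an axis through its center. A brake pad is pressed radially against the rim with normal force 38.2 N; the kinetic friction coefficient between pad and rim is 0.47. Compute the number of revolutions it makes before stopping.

≈ 50.7 revolutions

I = ½MR² = (1/2)(50.0)(0.268)² = 1.796 kg·m².
Friction force f = μN = (0.47)(38.2) = 17.95 N at the rim; torque magnitude τ = fR = 4.812 N·m, opposing ω.
|α| = τ/I = 4.812/1.796 = 2.680 rad/s² (deceleration).
ω² = ω₀² − 2|α|θ with ω = 0 ⇒ θ = ω₀²/(2|α|) = 318.3 rad = 50.65 rev.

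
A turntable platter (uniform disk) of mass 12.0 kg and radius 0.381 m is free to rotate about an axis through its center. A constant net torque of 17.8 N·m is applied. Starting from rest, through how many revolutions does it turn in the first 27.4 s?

I = ½MR² = (1/2)(12.0)(0.381)² = 0.8710 kg·m².
α = τ/I = 17.8/0.8710 = 20.44 rad/s².
θ = ½αt² = ½(20.44)(27.4)² = 7672 rad.
Revolutions = θ/(2π) = 1221.

≈ 1220 revolutions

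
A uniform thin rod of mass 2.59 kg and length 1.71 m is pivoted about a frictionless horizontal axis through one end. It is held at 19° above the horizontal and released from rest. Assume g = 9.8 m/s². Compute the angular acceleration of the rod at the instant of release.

α ≈ 8.13 rad/s²

About the pivot, I = (1/3)ML² = (1/3)(2.59)(1.71)² = 2.524 kg·m².
The weight acts at the center, a distance L/2 = 0.8550 m from the pivot; τ = Mg(L/2) cos 19° = 20.52 N·m.
α = τ/I = 20.52/2.524 = 8.128 rad/s².
(Equivalently α = (3g/(2L)) cos 19° = 8.128 rad/s².)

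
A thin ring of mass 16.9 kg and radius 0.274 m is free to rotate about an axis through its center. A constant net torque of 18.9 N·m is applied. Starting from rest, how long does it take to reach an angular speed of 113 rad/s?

I = MR² = (16.9)(0.274)² = 1.269 kg·m².
α = τ/I = 18.9/1.269 = 14.90 rad/s².
ω = αt ⇒ t = ω/α = 113/14.90 = 7.586 s.

t ≈ 7.59 s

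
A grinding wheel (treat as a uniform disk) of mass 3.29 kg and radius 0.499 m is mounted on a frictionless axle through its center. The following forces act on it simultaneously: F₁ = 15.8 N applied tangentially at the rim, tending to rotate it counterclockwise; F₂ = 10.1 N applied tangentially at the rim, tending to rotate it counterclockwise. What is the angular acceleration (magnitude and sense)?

α ≈ 31.6 rad/s², counterclockwise

I = ½MR² = (1/2)(3.29)(0.499)² = 0.4096 kg·m².
Taking counterclockwise as positive: τ₁ = +(15.8)(0.499) = +7.884 N·m; τ₂ = +(10.1)(0.499) = +5.040 N·m.
Net torque τ = 12.92 N·m.
α = τ/I = 12.92/0.4096 = 31.55 rad/s².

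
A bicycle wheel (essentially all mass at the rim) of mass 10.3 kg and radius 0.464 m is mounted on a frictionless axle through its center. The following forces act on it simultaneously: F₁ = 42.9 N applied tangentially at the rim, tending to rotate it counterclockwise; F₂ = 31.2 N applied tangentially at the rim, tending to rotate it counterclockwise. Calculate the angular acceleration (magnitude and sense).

I = MR² = (10.3)(0.464)² = 2.218 kg·m².
Taking counterclockwise as positive: τ₁ = +(42.9)(0.464) = +19.91 N·m; τ₂ = +(31.2)(0.464) = +14.48 N·m.
Net torque τ = 34.38 N·m.
α = τ/I = 34.38/2.218 = 15.50 rad/s².

α ≈ 15.5 rad/s², counterclockwise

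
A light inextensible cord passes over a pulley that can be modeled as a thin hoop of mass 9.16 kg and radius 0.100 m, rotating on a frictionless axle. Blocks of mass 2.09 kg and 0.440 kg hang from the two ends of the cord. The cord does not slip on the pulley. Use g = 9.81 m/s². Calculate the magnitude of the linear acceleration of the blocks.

I = MR² = (9.16)(0.100)² = 0.09160 kg·m².
Heavier block: m₁g − T₁ = m₁a. Lighter block: T₂ − m₂g = m₂a.
Pulley: (T₁ − T₂)R = Iα = I(a/R), so T₁ − T₂ = (I/R²)a = 1·M_p a = 9.160·a.
Adding the three: (m₁ − m₂)g = (m₁ + m₂ + 9.160)a, so a = (2.09 − 0.440)(9.81)/(2.09 + 0.440 + 9.160) = 1.385 m/s².

a ≈ 1.38 m/s²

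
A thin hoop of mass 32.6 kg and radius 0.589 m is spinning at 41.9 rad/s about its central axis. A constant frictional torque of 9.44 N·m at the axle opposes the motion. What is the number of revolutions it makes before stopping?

I = MR² = (32.6)(0.589)² = 11.31 kg·m².
The net torque has magnitude 9.44 N·m, opposing ω.
|α| = τ/I = 9.440/11.31 = 0.8347 rad/s² (deceleration).
ω² = ω₀² − 2|α|θ with ω = 0 ⇒ θ = ω₀²/(2|α|) = 1052 rad = 167.4 rev.

≈ 167 revolutions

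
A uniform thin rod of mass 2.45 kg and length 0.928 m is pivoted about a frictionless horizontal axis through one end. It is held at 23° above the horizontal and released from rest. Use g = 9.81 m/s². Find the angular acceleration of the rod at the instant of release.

α ≈ 14.6 rad/s²

About the pivot, I = (1/3)ML² = (1/3)(2.45)(0.928)² = 0.7033 kg·m².
The weight acts at the center, a distance L/2 = 0.4640 m from the pivot; τ = Mg(L/2) cos 23° = 10.27 N·m.
α = τ/I = 10.27/0.7033 = 14.60 rad/s².
(Equivalently α = (3g/(2L)) cos 23° = 14.60 rad/s².)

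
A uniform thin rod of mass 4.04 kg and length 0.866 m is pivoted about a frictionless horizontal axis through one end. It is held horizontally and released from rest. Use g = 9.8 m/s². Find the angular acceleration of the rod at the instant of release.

About the pivot, I = (1/3)ML² = (1/3)(4.04)(0.866)² = 1.010 kg·m².
The weight acts at the center, a distance L/2 = 0.4330 m from the pivot; τ = Mg(L/2) = 17.14 N·m.
α = τ/I = 17.14/1.010 = 16.97 rad/s².
(Equivalently α = (3g/(2L)) = 16.97 rad/s².)

α ≈ 17.0 rad/s²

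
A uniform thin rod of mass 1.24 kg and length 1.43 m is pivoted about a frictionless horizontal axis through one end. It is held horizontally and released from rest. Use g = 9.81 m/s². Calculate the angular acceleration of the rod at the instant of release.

α ≈ 10.3 rad/s²

About the pivot, I = (1/3)ML² = (1/3)(1.24)(1.43)² = 0.8452 kg·m².
The weight acts at the center, a distance L/2 = 0.7150 m from the pivot; τ = Mg(L/2) = 8.698 N·m.
α = τ/I = 8.698/0.8452 = 10.29 rad/s².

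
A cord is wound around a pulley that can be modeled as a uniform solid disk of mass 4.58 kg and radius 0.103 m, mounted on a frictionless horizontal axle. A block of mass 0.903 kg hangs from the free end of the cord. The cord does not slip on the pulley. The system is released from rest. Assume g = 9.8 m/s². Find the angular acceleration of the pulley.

α ≈ 26.9 rad/s²

I = ½MR² = (1/2)(4.58)(0.103)² = 0.02429 kg·m².
Block: mg − T = ma. Pulley: TR = Iα. No-slip: a = αR, so T = (I/R²)a = 2.290·a.
Then mg = (m + 2.290)a, so a = (0.903)(9.8)/(0.903 + 2.290) = 2.772 m/s².
α = a/R = 2.772/0.103 = 26.91 rad/s².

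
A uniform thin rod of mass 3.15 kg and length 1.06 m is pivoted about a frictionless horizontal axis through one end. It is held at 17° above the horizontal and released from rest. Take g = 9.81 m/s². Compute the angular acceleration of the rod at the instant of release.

About the pivot, I = (1/3)ML² = (1/3)(3.15)(1.06)² = 1.180 kg·m².
The weight acts at the center, a distance L/2 = 0.5300 m from the pivot; τ = Mg(L/2) cos 17° = 15.66 N·m.
α = τ/I = 15.66/1.180 = 13.28 rad/s².
(Equivalently α = (3g/(2L)) cos 17° = 13.28 rad/s².)

α ≈ 13.3 rad/s²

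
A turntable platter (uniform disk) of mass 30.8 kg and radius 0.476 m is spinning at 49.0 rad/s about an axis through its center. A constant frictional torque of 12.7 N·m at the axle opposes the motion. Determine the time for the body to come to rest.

t ≈ 13.5 s

I = ½MR² = (1/2)(30.8)(0.476)² = 3.489 kg·m².
The net torque has magnitude 12.7 N·m, opposing ω.
|α| = τ/I = 12.70/3.489 = 3.640 rad/s² (deceleration).
0 = ω₀ − |α|t ⇒ t = ω₀/|α| = 49.0/3.640 = 13.46 s.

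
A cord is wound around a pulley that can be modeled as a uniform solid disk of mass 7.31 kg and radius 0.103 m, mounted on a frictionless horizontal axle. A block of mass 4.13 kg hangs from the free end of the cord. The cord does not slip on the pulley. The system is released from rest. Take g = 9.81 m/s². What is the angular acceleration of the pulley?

I = ½MR² = (1/2)(7.31)(0.103)² = 0.03878 kg·m².
Block: mg − T = ma. Pulley: TR = Iα. No-slip: a = αR, so T = (I/R²)a = 3.655·a.
Then mg = (m + 3.655)a, so a = (4.13)(9.81)/(4.13 + 3.655) = 5.204 m/s².
α = a/R = 5.204/0.103 = 50.53 rad/s².

α ≈ 50.5 rad/s²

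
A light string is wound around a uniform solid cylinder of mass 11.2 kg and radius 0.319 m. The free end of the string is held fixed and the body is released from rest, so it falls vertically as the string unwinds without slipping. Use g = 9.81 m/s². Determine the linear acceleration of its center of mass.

Translation: Mg − T = Ma. Rotation about the center: TR = Iα with I = ½MR².
With a = αR: T = (I/R²)a = (1/2)M a, so Mg = (1 + 0.5000)Ma.
a = g/(1 + 0.5000) = 9.81/1.500 = 6.540 m/s².

a ≈ 6.54 m/s²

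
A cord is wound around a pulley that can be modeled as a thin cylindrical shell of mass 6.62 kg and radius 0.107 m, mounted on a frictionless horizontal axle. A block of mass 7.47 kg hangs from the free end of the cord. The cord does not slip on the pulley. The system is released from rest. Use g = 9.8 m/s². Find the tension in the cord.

T ≈ 34.4 N

I = MR² = (6.62)(0.107)² = 0.07579 kg·m².
Block: mg − T = ma. Pulley: TR = Iα. No-slip: a = αR, so T = (I/R²)a = 6.620·a.
Then mg = (m + 6.620)a, so a = (7.47)(9.8)/(7.47 + 6.620) = 5.196 m/s².
T = 6.620·a = 34.39 N.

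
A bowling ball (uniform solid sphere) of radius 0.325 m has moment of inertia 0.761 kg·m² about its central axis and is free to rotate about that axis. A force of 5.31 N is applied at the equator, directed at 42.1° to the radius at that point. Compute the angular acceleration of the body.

Only the tangential component produces torque: τ = F R sinθ = (5.31)(0.325) sin 42.1° = 1.157 N·m.
From τ = Iα: α = 1.157/0.7610 = 1.520 rad/s².

α ≈ 1.52 rad/s²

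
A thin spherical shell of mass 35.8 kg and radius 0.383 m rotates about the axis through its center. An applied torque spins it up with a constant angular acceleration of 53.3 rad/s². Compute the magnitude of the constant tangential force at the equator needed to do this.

F ≈ 487 N

I = (2/3)MR² = (2/3)(35.8)(0.383)² = 3.501 kg·m².
The required torque is τ = Iα = (3.501)(53.30) = 186.6 N·m.
A tangential force at the equator gives τ = FR, so F = τ/R = 186.6/0.383 = 487.2 N.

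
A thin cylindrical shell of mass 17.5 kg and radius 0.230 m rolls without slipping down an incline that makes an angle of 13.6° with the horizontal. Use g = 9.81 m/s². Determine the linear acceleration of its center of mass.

Translation along the incline: Mg sinθ − f = Ma.
Rotation about the center: fR = Iα with I = MR². No-slip gives a = αR, so f = (I/R²)a = M a.
Substituting: Mg sinθ = (1 + 1.000)Ma, so a = g sinθ/(1 + 1.000) = (9.81) sin 13.6° / 2.000 = 1.153 m/s².

a ≈ 1.15 m/s²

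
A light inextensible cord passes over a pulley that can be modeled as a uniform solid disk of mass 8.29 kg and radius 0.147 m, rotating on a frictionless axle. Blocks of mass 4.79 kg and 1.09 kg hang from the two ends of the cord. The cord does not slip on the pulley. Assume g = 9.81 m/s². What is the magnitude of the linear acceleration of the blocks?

a ≈ 3.62 m/s²

I = ½MR² = (1/2)(8.29)(0.147)² = 0.08957 kg·m².
Heavier block: m₁g − T₁ = m₁a. Lighter block: T₂ − m₂g = m₂a.
Pulley: (T₁ − T₂)R = Iα = I(a/R), so T₁ − T₂ = (I/R²)a = (1/2)M_p a = 4.145·a.
Adding the three: (m₁ − m₂)g = (m₁ + m₂ + 4.145)a, so a = (4.79 − 1.09)(9.81)/(4.79 + 1.09 + 4.145) = 3.621 m/s².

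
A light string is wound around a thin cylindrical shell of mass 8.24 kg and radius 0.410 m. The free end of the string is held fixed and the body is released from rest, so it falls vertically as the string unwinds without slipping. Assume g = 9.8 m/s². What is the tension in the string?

T ≈ 40.4 N

Translation: Mg − T = Ma. Rotation about the center: TR = Iα with I = MR².
With a = αR: T = (I/R²)a = M a, so Mg = (1 + 1.000)Ma.
a = g/(1 + 1.000) = 9.8/2.000 = 4.900 m/s².
T = 1.000·M·a = (1.000)(8.24)(4.900) = 40.38 N.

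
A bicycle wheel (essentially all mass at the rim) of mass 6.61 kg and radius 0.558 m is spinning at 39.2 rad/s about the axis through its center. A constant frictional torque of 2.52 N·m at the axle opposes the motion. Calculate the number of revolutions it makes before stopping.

I = MR² = (6.61)(0.558)² = 2.058 kg·m².
The net torque has magnitude 2.52 N·m, opposing ω.
|α| = τ/I = 2.520/2.058 = 1.224 rad/s² (deceleration).
ω² = ω₀² − 2|α|θ with ω = 0 ⇒ θ = ω₀²/(2|α|) = 627.5 rad = 99.87 rev.

≈ 99.9 revolutions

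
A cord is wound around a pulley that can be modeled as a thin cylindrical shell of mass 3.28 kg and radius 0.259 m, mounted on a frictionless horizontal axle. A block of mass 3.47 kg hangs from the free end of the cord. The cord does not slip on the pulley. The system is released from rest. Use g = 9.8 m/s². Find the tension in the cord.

I = MR² = (3.28)(0.259)² = 0.2200 kg·m².
Block: mg − T = ma. Pulley: TR = Iα. No-slip: a = αR, so T = (I/R²)a = 3.280·a.
Then mg = (m + 3.280)a, so a = (3.47)(9.8)/(3.47 + 3.280) = 5.038 m/s².
T = 3.280·a = 16.52 N.

T ≈ 16.5 N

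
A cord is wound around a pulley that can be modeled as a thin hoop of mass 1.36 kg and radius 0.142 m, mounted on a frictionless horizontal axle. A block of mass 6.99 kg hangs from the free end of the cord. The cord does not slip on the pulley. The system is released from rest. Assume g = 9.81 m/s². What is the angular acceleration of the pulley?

I = MR² = (1.36)(0.142)² = 0.02742 kg·m².
Block: mg − T = ma. Pulley: TR = Iα. No-slip: a = αR, so T = (I/R²)a = 1.360·a.
Then mg = (m + 1.360)a, so a = (6.99)(9.81)/(6.99 + 1.360) = 8.212 m/s².
α = a/R = 8.212/0.142 = 57.83 rad/s².

α ≈ 57.8 rad/s²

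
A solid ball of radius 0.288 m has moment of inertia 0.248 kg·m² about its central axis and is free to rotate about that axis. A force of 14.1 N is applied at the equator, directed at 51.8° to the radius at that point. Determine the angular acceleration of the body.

Only the tangential component produces torque: τ = F R sinθ = (14.1)(0.288) sin 51.8° = 3.191 N·m.
Newton's second law for rotation, τ = Iα, gives α = τ/I = 3.191/0.2480 = 12.87 rad/s².

α ≈ 12.9 rad/s²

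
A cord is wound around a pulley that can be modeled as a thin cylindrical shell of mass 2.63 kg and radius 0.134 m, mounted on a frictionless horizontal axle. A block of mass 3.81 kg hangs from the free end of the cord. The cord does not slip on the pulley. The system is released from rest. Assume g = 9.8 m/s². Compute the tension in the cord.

T ≈ 15.2 N

I = MR² = (2.63)(0.134)² = 0.04722 kg·m².
Block: mg − T = ma. Pulley: TR = Iα. No-slip: a = αR, so T = (I/R²)a = 2.630·a.
Then mg = (m + 2.630)a, so a = (3.81)(9.8)/(3.81 + 2.630) = 5.798 m/s².
T = 2.630·a = 15.25 N.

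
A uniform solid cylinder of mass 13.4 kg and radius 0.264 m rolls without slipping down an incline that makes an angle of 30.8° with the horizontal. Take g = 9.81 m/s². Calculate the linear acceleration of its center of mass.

a ≈ 3.35 m/s²

Translation along the incline: Mg sinθ − f = Ma.
Rotation about the center: fR = Iα with I = ½MR². No-slip gives a = αR, so f = (I/R²)a = (1/2)M a.
Substituting: Mg sinθ = (1 + 0.5000)Ma, so a = g sinθ/(1 + 0.5000) = (9.81) sin 30.8° / 1.500 = 3.349 m/s².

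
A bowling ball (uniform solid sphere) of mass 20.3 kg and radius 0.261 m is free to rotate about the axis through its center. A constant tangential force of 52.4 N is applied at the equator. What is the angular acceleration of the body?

α ≈ 24.7 rad/s²

I = (2/5)MR² = (2/5)(20.3)(0.261)² = 0.5531 kg·m².
τ = F R = (52.4)(0.261) = 13.68 N·m.
From τ = Iα: α = 13.68/0.5531 = 24.72 rad/s².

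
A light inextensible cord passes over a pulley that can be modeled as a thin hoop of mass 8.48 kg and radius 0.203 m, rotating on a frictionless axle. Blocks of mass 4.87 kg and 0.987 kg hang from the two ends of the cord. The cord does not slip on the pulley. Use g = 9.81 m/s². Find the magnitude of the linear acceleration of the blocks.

I = MR² = (8.48)(0.203)² = 0.3495 kg·m².
Heavier block: m₁g − T₁ = m₁a. Lighter block: T₂ − m₂g = m₂a.
Pulley: (T₁ − T₂)R = Iα = I(a/R), so T₁ − T₂ = (I/R²)a = 1·M_p a = 8.480·a.
Adding the three: (m₁ − m₂)g = (m₁ + m₂ + 8.480)a, so a = (4.87 − 0.987)(9.81)/(4.87 + 0.987 + 8.480) = 2.657 m/s².

a ≈ 2.66 m/s²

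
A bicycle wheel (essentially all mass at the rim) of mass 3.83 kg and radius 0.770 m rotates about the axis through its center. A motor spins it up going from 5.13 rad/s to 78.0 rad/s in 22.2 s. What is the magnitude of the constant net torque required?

I = MR² = (3.83)(0.770)² = 2.271 kg·m².
α = Δω/Δt = (78.0 − 5.13)/22.2 = 3.282 rad/s².
τ = Iα = (2.271)(3.282) = 7.454 N·m.

τ ≈ 7.45 N·m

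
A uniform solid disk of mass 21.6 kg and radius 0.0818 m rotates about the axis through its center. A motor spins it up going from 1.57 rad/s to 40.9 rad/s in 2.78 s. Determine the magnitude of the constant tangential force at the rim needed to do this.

F ≈ 12.5 N

I = ½MR² = (1/2)(21.6)(0.0818)² = 0.07227 kg·m².
α = Δω/Δt = (40.9 − 1.57)/2.78 = 14.15 rad/s².
The required torque is τ = Iα = (0.07227)(14.15) = 1.022 N·m.
A tangential force at the rim gives τ = FR, so F = τ/R = 1.022/0.0818 = 12.50 N.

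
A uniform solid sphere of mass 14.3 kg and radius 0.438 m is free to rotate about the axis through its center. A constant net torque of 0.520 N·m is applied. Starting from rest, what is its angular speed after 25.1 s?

I = (2/5)MR² = (2/5)(14.3)(0.438)² = 1.097 kg·m².
α = τ/I = 0.520/1.097 = 0.4739 rad/s².
ω = ω₀ + αt = 0 + (0.4739)(25.1) = 11.89 rad/s.

ω ≈ 11.9 rad/s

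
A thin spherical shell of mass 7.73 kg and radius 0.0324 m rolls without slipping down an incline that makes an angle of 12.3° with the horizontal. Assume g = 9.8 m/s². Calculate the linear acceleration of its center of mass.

Translation along the incline: Mg sinθ − f = Ma.
Rotation about the center: fR = Iα with I = (2/3)MR². No-slip gives a = αR, so f = (I/R²)a = (2/3)M a.
Substituting: Mg sinθ = (1 + 0.6667)Ma, so a = g sinθ/(1 + 0.6667) = (9.8) sin 12.3° / 1.667 = 1.253 m/s².

a ≈ 1.25 m/s²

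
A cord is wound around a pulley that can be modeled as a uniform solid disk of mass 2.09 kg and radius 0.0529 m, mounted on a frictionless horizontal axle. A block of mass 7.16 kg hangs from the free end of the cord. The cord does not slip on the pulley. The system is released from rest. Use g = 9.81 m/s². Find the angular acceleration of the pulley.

I = ½MR² = (1/2)(2.09)(0.0529)² = 0.002924 kg·m².
Block: mg − T = ma. Pulley: TR = Iα. No-slip: a = αR, so T = (I/R²)a = 1.045·a.
Then mg = (m + 1.045)a, so a = (7.16)(9.81)/(7.16 + 1.045) = 8.561 m/s².
α = a/R = 8.561/0.0529 = 161.8 rad/s².

α ≈ 162 rad/s²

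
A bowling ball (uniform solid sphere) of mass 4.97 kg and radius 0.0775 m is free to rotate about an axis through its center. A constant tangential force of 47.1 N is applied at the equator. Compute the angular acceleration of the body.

I = (2/5)MR² = (2/5)(4.97)(0.0775)² = 0.01194 kg·m².
τ = F R = (47.1)(0.0775) = 3.650 N·m.
From τ = Iα: α = 3.650/0.01194 = 305.7 rad/s².

α ≈ 306 rad/s²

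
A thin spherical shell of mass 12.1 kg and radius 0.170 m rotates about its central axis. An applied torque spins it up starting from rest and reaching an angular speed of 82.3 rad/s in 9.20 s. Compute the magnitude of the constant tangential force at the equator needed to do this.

F ≈ 12.3 N

I = (2/3)MR² = (2/3)(12.1)(0.170)² = 0.2331 kg·m².
α = Δω/Δt = (82.3 − 0)/9.20 = 8.946 rad/s².
The required torque is τ = Iα = (0.2331)(8.946) = 2.085 N·m.
A tangential force at the equator gives τ = FR, so F = τ/R = 2.085/0.170 = 12.27 N.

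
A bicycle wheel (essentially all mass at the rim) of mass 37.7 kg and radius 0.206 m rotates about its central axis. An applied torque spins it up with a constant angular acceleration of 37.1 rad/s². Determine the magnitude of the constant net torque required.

I = MR² = (37.7)(0.206)² = 1.600 kg·m².
τ = Iα = (1.600)(37.10) = 59.35 N·m.

τ ≈ 59.4 N·m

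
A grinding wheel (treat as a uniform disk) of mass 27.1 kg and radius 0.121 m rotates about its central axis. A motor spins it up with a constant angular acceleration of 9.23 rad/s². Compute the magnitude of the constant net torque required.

I = ½MR² = (1/2)(27.1)(0.121)² = 0.1984 kg·m².
τ = Iα = (0.1984)(9.230) = 1.831 N·m.

τ ≈ 1.83 N·m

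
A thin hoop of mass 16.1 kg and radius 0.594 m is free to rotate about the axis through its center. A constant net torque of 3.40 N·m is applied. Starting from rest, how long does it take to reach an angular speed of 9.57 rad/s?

I = MR² = (16.1)(0.594)² = 5.681 kg·m².
α = τ/I = 3.40/5.681 = 0.5985 rad/s².
ω = αt ⇒ t = ω/α = 9.57/0.5985 = 15.99 s.

t ≈ 16.0 s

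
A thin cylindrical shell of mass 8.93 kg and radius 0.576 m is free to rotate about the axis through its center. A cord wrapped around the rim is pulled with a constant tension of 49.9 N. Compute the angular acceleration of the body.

I = MR² = (8.93)(0.576)² = 2.963 kg·m².
τ = F R = (49.9)(0.576) = 28.74 N·m.
Newton's second law for rotation, τ = Iα, gives α = τ/I = 28.74/2.963 = 9.701 rad/s².

α ≈ 9.70 rad/s²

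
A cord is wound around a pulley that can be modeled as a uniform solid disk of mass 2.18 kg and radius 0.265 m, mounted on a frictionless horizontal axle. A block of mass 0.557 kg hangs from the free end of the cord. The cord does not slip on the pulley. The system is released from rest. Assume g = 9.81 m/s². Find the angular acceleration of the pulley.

I = ½MR² = (1/2)(2.18)(0.265)² = 0.07655 kg·m².
Block: mg − T = ma. Pulley: TR = Iα. No-slip: a = αR, so T = (I/R²)a = 1.090·a.
Then mg = (m + 1.090)a, so a = (0.557)(9.81)/(0.557 + 1.090) = 3.318 m/s².
α = a/R = 3.318/0.265 = 12.52 rad/s².

α ≈ 12.5 rad/s²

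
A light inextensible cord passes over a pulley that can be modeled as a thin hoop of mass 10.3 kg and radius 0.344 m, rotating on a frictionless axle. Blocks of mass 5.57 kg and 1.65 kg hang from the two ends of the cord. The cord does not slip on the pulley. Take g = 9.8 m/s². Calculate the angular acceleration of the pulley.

I = MR² = (10.3)(0.344)² = 1.219 kg·m².
Heavier block: m₁g − T₁ = m₁a. Lighter block: T₂ − m₂g = m₂a.
Pulley: (T₁ − T₂)R = Iα = I(a/R), so T₁ − T₂ = (I/R²)a = 1·M_p a = 10.30·a.
Adding the three: (m₁ − m₂)g = (m₁ + m₂ + 10.30)a, so a = (5.57 − 1.65)(9.8)/(5.57 + 1.65 + 10.30) = 2.193 m/s².
α = a/R = 2.193/0.344 = 6.374 rad/s².

α ≈ 6.37 rad/s²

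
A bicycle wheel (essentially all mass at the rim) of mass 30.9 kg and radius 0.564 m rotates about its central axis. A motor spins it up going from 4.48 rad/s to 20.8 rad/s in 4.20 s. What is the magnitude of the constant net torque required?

τ ≈ 38.2 N·m

I = MR² = (30.9)(0.564)² = 9.829 kg·m².
α = Δω/Δt = (20.8 − 4.48)/4.20 = 3.886 rad/s².
τ = Iα = (9.829)(3.886) = 38.19 N·m.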